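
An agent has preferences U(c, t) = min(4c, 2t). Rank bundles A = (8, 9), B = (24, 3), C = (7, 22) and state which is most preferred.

Evaluate utility at each bundle:
U(A) = 18.
U(B) = 6.
U(C) = 28.
Highest utility is C, so C ≻ A ≻ B.

Bundle C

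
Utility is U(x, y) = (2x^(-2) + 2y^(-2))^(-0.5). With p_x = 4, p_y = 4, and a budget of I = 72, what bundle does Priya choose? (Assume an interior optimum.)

For CES with ρ = -2, MRS = (y/x)^3.
Tangency: set MRS = p_x/p_y = 4/4 = 1.
So (y/x)^3 = 1; taking the cube root, y/x = 1, i.e. y = x.
Substitute into the budget 4·x + 4·y = 72: 8·x = 72, so x* = 9 and y* = 9.

x* = 9, y* = 9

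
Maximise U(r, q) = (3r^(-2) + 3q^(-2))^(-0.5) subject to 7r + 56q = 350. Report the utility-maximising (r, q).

r* = 10, q* = 5

For CES with ρ = -2, MRS = (q/r)^3.
Tangency: set MRS = p_r/p_q = 7/56 = 0.125.
So (q/r)^3 = 0.125; taking the cube root, q/r = 0.5, i.e. q = 0.5·r.
Substitute into the budget 7·r + 56·q = 350: 35·r = 350, so r* = 10 and q* = 0.5·10 = 5.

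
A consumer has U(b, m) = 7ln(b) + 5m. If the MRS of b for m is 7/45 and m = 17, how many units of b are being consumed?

b = 9

MU_b = 7/b, MU_m = 5.
MRS = 7/b ÷ 5.
MRS depends only on b: 1.4/b = 7/45 ⇒ b = 1.4/(7/45) = 9.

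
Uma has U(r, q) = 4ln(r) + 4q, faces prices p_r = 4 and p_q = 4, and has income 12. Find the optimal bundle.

r* = 1, q* = 2

MU_r = 4/r, MU_q = 4.
MRS = 4/r ÷ 4.
Tangency: set MRS = p_r/p_q = 4/4 = 1.
MRS depends only on r: 1/r = 1 ⇒ r* = 1/1 = 1.
From the budget, 4·q = 12 − 4·1 = 8, so q* = 2.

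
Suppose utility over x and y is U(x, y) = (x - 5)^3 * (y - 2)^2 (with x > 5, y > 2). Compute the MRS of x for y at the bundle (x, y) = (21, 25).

MU_x = 3·(x−5)^2·(y−2)^2, MU_y = 2·(x−5)^3·(y−2).
MRS = (3/2)·(y−2)/(x−5).
At (21, 25): MRS = 69/32.
That is, one extra unit of x is worth 69/32 units of y at the margin.

MRS = 69/32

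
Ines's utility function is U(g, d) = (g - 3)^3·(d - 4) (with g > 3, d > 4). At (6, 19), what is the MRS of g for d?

MRS = 15

MU_g = 3·(g−3)^2·(d−4), MU_d = (g−3)^3.
MRS = (3/1)·(d−4)/(g−3).
At (6, 19): MRS = 15.
The indifference curve has slope −15 at this bundle.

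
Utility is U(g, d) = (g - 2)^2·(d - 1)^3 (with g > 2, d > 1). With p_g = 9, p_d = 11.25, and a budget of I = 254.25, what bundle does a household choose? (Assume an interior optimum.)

g* = 12, d* = 13

MU_g = 2·(g−2)·(d−1)^3, MU_d = 3·(g−2)^2·(d−1)^2.
MRS = (2/3)·(d−1)/(g−2).
Tangency: set MRS = p_g/p_d = 9/11.25 = 0.8.
So (2/3)·(d − 1)/(g − 2) = 0.8, i.e. (d − 1) = 1.2·(g − 2).
Rewrite the budget in excess-of-subsistence terms: 9·(g − 2) + 11.25·(d − 1) = 254.25 − 9·2 − 11.25·1 = 225.
Substituting, 22.5·(g − 2) = 225, so g − 2 = 10 and g* = 12.
Then d − 1 = 1.2·10 = 12, so d* = 13.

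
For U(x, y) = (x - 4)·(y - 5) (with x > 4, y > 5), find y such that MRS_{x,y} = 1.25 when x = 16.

MU_x = (y−5), MU_y = (x−4).
MRS = (y−5)/(x−4).
Substitute x = 16: MRS = (y − 5)/12. Setting this equal to 1.25 gives y − 5 = 1.25·12 = 15, so y = 20.

y = 20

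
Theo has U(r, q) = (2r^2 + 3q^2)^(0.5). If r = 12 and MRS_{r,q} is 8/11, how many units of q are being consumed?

q = 11

For CES with ρ = 2, MRS = (2/3)·(q/r)^(-1).
Setting (2/3)·(q/12)^(-1) = 8/11 gives (q/12)^(-1) = 12/11, so q/12 = 11/12 and q = 11.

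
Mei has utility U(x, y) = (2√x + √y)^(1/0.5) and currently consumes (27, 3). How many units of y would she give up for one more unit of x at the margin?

For CES with ρ = 0.5, MRS = (2/1)·√(y/x).
At (27, 3): MRS = 2/3.
So at (27, 3) the consumer would give up 2/3 units of y for one more unit of x.

MRS = 2/3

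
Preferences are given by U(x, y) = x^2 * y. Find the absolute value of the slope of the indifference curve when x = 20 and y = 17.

MU_x = 2·x·y and MU_y = x^2.
MRS = MU_x/MU_y = (2/1)·y/x.
At (20, 17): MRS = 1.7.
So at (20, 17) the consumer would give up 1.7 units of y for one more unit of x.

MRS = 1.7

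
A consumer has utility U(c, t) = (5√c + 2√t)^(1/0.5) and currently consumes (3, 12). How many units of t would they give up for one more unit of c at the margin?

For CES with ρ = 0.5, MRS = (5/2)·√(t/c).
At (3, 12): MRS = 5.
That is, one extra unit of c is worth 5 units of t at the margin.

MRS = 5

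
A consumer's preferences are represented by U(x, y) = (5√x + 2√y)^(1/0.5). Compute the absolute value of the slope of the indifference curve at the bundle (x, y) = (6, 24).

MRS = 5

For CES with ρ = 0.5, MRS = (5/2)·√(y/x).
At (6, 24): MRS = 5.
So at (6, 24) the consumer would give up 5 units of y for one more unit of x.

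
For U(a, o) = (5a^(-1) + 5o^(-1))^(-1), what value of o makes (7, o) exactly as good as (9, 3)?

o = 63/19

U depends on (a, o) only through S = 5a^(-1) + 5o^(-1), so equal utility means equal S. At (9, 3): S = 20/9.
With a = 7: 5·7^(-1) = 5/7, so 5o^(-1) = 20/9 − 5/7 = 95/63, i.e. o^(-1) = 19/63.
Hence o = 1/(19/63) = 63/19.
Check: U(7, 63/19) = 0.45.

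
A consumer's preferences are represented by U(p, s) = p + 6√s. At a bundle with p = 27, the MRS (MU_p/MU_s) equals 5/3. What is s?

s = 25

MU_p = 1, MU_s = 6/(2√s).
MRS = 1 ÷ (6/(2√s)).
MRS depends only on s: (1/3)·√s = 5/3 ⇒ √s = (5/3)/(1/3) = 5 ⇒ s = 25.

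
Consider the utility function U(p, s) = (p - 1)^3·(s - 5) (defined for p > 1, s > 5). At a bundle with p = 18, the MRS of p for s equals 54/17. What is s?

MU_p = 3·(p−1)^2·(s−5), MU_s = (p−1)^3.
MRS = (3/1)·(s−5)/(p−1).
Substitute p = 18: MRS = (s − 5)/(17/3). Setting this equal to 54/17 gives s − 5 = (54/17)·(17/3) = 18, so s = 23.

s = 23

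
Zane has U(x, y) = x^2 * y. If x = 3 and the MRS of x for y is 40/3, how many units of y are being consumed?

y = 20

MU_x = 2·x·y and MU_y = x^2.
MRS = MU_x/MU_y = (2/1)·y/x.
Substitute x = 3: MRS = y/1.5. Setting y/1.5 = 40/3 gives y = (40/3)·1.5 = 20.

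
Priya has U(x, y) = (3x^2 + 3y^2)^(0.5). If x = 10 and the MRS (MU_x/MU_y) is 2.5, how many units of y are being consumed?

For CES with ρ = 2, MRS = (y/x)^(-1).
Setting (y/10)^(-1) = 2.5 gives y/10 = 0.4 and y = 4.

y = 4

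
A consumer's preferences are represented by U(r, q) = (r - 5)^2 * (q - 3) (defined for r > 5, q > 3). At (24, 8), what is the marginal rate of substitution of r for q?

MRS = 10/19

MU_r = 2·(r−5)·(q−3), MU_q = (r−5)^2.
MRS = (2/1)·(q−3)/(r−5).
At (24, 8): MRS = 10/19.
That is, one extra unit of r is worth 10/19 units of q at the margin.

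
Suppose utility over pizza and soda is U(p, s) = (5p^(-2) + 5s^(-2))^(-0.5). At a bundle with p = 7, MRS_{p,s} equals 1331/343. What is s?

For CES with ρ = -2, MRS = (s/p)^3.
Setting (s/7)^3 = 1331/343 gives s/7 = 11/7 and s = 11.

s = 11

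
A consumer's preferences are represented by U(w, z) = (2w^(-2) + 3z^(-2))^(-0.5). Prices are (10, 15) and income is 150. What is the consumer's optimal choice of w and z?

w* = 6, z* = 6

For CES with ρ = -2, MRS = (2/3)·(z/w)^3.
Tangency: set MRS = p_w/p_z = 10/15 = 2/3.
So (z/w)^3 = 1; taking the cube root, z/w = 1, i.e. z = w.
Substitute into the budget 10·w + 15·z = 150: 25·w = 150, so w* = 6 and z* = 6.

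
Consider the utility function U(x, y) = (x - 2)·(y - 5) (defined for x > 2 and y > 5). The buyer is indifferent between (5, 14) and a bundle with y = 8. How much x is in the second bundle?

U(5, 14) = 27.
Set U(x, 8) = 27 and solve.
With y = 8: (8 − 5) = 3, so (x − 2) = 27/3 = 9.
So x = 2 + 9 = 11.
Check: U(11, 8) = 27.

x = 11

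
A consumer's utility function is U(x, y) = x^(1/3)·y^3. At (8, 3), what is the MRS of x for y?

MU_x = 1/3·x^(-2/3)·y^3 and MU_y = 3·x^(1/3)·y^2.
MRS = MU_x/MU_y = (1/9)·y/x.
At (8, 3): MRS = 1/24.
So at (8, 3) the consumer would give up 1/24 units of y for one more unit of x.

MRS = 1/24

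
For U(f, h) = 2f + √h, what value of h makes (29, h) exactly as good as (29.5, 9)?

U(29.5, 9) = 62.
Set U(29, h) = 62 and solve.
With f = 29: √h = 62 − 2·29 = 4, so √h = 4 and h = 16.
Check: U(29, 16) = 62.

h = 16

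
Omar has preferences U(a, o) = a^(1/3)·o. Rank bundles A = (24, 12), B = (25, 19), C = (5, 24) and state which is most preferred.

Bundle B

Evaluate utility at each bundle:
U(A) = 34.614.
U(B) = 55.556.
U(C) = 41.039.
Highest utility is B, so B ≻ C ≻ A.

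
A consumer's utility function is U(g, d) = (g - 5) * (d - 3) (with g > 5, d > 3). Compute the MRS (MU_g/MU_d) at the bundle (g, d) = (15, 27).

MU_g = (d−3), MU_d = (g−5).
MRS = (d−3)/(g−5).
At (15, 27): MRS = 2.4.
That is, one extra unit of g is worth 2.4 units of d at the margin.

MRS = 2.4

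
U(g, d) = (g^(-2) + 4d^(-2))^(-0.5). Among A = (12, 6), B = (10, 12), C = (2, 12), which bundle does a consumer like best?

Bundle B

Evaluate utility at each bundle:
U(A) = 2.910.
U(B) = 5.145.
U(C) = 1.897.
Highest utility is B, so B ≻ A ≻ C.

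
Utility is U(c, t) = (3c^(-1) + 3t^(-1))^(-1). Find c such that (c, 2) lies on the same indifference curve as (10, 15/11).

c = 3

U depends on (c, t) only through S = 3c^(-1) + 3t^(-1), so equal utility means equal S. At (10, 15/11): S = 2.5.
With t = 2: 3·2^(-1) = 1.5, so 3c^(-1) = 2.5 − 1.5 = 1, i.e. c^(-1) = 1/3.
Hence c = 1/(1/3) = 3.
Check: U(3, 2) = 0.4.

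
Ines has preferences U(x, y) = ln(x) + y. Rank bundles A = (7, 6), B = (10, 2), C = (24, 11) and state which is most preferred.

Evaluate utility at each bundle:
U(A) = 7.946.
U(B) = 4.303.
U(C) = 14.178.
Highest utility is C, so C ≻ A ≻ B.

Bundle C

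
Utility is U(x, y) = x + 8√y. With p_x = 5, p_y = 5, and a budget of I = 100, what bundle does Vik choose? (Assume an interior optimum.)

x* = 4, y* = 16

MU_x = 1, MU_y = 8/(2√y).
MRS = 1 ÷ (8/(2√y)).
Tangency: set MRS = p_x/p_y = 5/5 = 1.
MRS depends only on y: 0.25·√y = 1 ⇒ √y = 1/0.25 = 4 ⇒ y* = 16.
From the budget, 5·x = 100 − 5·16 = 20, so x* = 4.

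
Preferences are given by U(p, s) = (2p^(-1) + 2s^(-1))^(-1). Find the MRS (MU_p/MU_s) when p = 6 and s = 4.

MRS = 4/9

For CES with ρ = -1, MRS = (s/p)^2.
At (6, 4): MRS = 4/9.
The indifference curve has slope −4/9 at this bundle.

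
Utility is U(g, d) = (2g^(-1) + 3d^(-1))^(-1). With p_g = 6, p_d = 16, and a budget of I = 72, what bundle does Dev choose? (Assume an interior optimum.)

g* = 4, d* = 3

For CES with ρ = -1, MRS = (2/3)·(d/g)^2.
Tangency: set MRS = p_g/p_d = 6/16 = 0.375.
So (d/g)^2 = 9/16; taking the square root, d/g = 0.75, i.e. d = 0.75·g.
Substitute into the budget 6·g + 16·d = 72: 18·g = 72, so g* = 4 and d* = 0.75·4 = 3.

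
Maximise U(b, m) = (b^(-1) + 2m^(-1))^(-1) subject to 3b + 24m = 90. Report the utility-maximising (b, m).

b* = 6, m* = 3

For CES with ρ = -1, MRS = (1/2)·(m/b)^2.
Tangency: set MRS = p_b/p_m = 3/24 = 0.125.
So (m/b)^2 = 0.25; taking the square root, m/b = 0.5, i.e. m = 0.5·b.
Substitute into the budget 3·b + 24·m = 90: 15·b = 90, so b* = 6 and m* = 0.5·6 = 3.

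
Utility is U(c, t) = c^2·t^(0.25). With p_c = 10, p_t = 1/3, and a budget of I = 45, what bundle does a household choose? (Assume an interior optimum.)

MU_c = 2·c·t^(0.25) and MU_t = 0.25·c^2·t^(-0.75).
MRS = MU_c/MU_t = (8)·t/c.
Tangency: set MRS = p_c/p_t = 10/(1/3) = 30.
So (8)·t/c = 30, i.e. t = 3.75·c.
Substitute into the budget 10·c + (1/3)·t = 45: 11.25·c = 45, so c* = 4.
Then t* = 3.75·4 = 15.

c* = 4, t* = 15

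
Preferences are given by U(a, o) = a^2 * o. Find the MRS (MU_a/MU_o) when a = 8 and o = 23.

MU_a = 2·a·o and MU_o = a^2.
MRS = MU_a/MU_o = (2/1)·o/a.
At (8, 23): MRS = 5.75.
The indifference curve has slope −5.75 at this bundle.

MRS = 5.75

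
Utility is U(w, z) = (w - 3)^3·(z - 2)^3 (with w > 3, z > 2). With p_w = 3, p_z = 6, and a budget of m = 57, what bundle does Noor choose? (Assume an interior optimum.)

MU_w = 3·(w−3)^2·(z−2)^3, MU_z = 3·(w−3)^3·(z−2)^2.
MRS = (z−2)/(w−3).
Tangency: set MRS = p_w/p_z = 3/6 = 0.5.
So (z − 2)/(w − 3) = 0.5, i.e. (z − 2) = 0.5·(w − 3).
Rewrite the budget in excess-of-subsistence terms: 3·(w − 3) + 6·(z − 2) = 57 − 3·3 − 6·2 = 36.
Substituting, 6·(w − 3) = 36, so w − 3 = 6 and w* = 9.
Then z − 2 = 0.5·6 = 3, so z* = 5.

w* = 9, z* = 5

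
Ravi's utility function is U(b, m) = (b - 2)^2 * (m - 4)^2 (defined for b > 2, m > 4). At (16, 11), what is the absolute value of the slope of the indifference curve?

MRS = 0.5

MU_b = 2·(b−2)·(m−4)^2, MU_m = 2·(b−2)^2·(m−4).
MRS = (m−4)/(b−2).
At (16, 11): MRS = 0.5.
The indifference curve has slope −0.5 at this bundle.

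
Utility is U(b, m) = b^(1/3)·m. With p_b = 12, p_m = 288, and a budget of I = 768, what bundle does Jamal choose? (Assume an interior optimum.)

MU_b = 1/3·b^(-2/3)·m and MU_m = b^(1/3).
MRS = MU_b/MU_m = (1/3)·m/b.
Tangency: set MRS = p_b/p_m = 12/288 = 1/24.
So (1/3)·m/b = 1/24, i.e. m = 0.125·b.
Substitute into the budget 12·b + 288·m = 768: 48·b = 768, so b* = 16.
Then m* = 0.125·16 = 2.

b* = 16, m* = 2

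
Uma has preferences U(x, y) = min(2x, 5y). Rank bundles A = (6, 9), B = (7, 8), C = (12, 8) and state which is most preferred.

Evaluate utility at each bundle:
U(A) = 12.
U(B) = 14.
U(C) = 24.
Highest utility is C, so C ≻ B ≻ A.

Bundle C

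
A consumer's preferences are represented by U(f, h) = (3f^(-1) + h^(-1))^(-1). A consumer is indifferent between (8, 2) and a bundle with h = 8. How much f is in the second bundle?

U depends on (f, h) only through S = 3f^(-1) + h^(-1), so equal utility means equal S. At (8, 2): S = 0.875.
With h = 8: 8^(-1) = 0.125, so 3f^(-1) = 0.875 − 0.125 = 0.75, i.e. f^(-1) = 0.25.
Hence f = 1/0.25 = 4.
Check: U(4, 8) = 1.1429.

f = 4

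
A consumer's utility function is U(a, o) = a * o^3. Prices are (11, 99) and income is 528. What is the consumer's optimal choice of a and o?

MU_a = o^3 and MU_o = 3·a·o^2.
MRS = MU_a/MU_o = (1/3)·o/a.
Tangency: set MRS = p_a/p_o = 11/99 = 1/9.
So (1/3)·o/a = 1/9, i.e. o = (1/3)·a.
Substitute into the budget 11·a + 99·o = 528: 44·a = 528, so a* = 12.
Then o* = (1/3)·12 = 4.

a* = 12, o* = 4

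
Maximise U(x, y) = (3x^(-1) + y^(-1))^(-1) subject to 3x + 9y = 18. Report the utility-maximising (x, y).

x* = 3, y* = 1

For CES with ρ = -1, MRS = (3/1)·(y/x)^2.
Tangency: set MRS = p_x/p_y = 3/9 = 1/3.
So (y/x)^2 = 1/9; taking the square root, y/x = 1/3, i.e. y = (1/3)·x.
Substitute into the budget 3·x + 9·y = 18: 6·x = 18, so x* = 3 and y* = (1/3)·3 = 1.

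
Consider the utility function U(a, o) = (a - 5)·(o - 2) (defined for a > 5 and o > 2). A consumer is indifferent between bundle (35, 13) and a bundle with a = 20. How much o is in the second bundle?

U(35, 13) = 330.
Set U(20, o) = 330 and solve.
With a = 20: (20 − 5) = 15, so (o − 2) = 330/15 = 22.
So o = 2 + 22 = 24.
Check: U(20, 24) = 330.

o = 24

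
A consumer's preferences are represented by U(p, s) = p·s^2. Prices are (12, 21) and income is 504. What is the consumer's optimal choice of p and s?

p* = 14, s* = 16

MU_p = s^2 and MU_s = 2·p·s.
MRS = MU_p/MU_s = (1/2)·s/p.
Tangency: set MRS = p_p/p_s = 12/21 = 4/7.
So (1/2)·s/p = 4/7, i.e. s = (8/7)·p.
Substitute into the budget 12·p + 21·s = 504: 36·p = 504, so p* = 14.
Then s* = (8/7)·14 = 16.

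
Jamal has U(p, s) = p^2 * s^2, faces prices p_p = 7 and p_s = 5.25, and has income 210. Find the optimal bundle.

p* = 15, s* = 20

MU_p = 2·p·s^2 and MU_s = 2·p^2·s.
MRS = MU_p/MU_s = s/p.
Tangency: set MRS = p_p/p_s = 7/5.25 = 4/3.
So s/p = 4/3, i.e. s = (4/3)·p.
Substitute into the budget 7·p + 5.25·s = 210: 14·p = 210, so p* = 15.
Then s* = (4/3)·15 = 20.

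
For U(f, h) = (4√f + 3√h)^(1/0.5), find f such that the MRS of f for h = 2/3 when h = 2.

For CES with ρ = 0.5, MRS = (4/3)·√(h/f).
Setting (4/3)·√(2/f) = 2/3 gives √(2/f) = 0.5, so 2/f = 0.25 and f = 8.

f = 8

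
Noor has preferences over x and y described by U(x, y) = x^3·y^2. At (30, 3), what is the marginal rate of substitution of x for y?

MRS = 0.15

MU_x = 3·x^2·y^2 and MU_y = 2·x^3·y.
MRS = MU_x/MU_y = (3/2)·y/x.
At (30, 3): MRS = 0.15.
The indifference curve has slope −0.15 at this bundle.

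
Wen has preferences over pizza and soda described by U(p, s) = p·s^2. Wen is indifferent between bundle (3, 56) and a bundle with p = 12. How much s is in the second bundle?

s = 28

U(3, 56) = 9408.
Set U(12, s) = 9408 and solve.
With p = 12: s^2 = 9408/12 = 784; taking the square root, s = 28.
Check: U(12, 28) = 9408.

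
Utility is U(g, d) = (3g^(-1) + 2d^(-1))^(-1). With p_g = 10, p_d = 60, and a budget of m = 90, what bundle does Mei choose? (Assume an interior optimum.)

g* = 3, d* = 1

For CES with ρ = -1, MRS = (3/2)·(d/g)^2.
Tangency: set MRS = p_g/p_d = 10/60 = 1/6.
So (d/g)^2 = 1/9; taking the square root, d/g = 1/3, i.e. d = (1/3)·g.
Substitute into the budget 10·g + 60·d = 90: 30·g = 90, so g* = 3 and d* = (1/3)·3 = 1.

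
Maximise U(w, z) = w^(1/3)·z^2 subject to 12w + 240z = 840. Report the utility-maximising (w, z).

MU_w = 1/3·w^(-2/3)·z^2 and MU_z = 2·w^(1/3)·z.
MRS = MU_w/MU_z = (1/6)·z/w.
Tangency: set MRS = p_w/p_z = 12/240 = 0.05.
So (1/6)·z/w = 0.05, i.e. z = 0.3·w.
Substitute into the budget 12·w + 240·z = 840: 84·w = 840, so w* = 10.
Then z* = 0.3·10 = 3.

w* = 10, z* = 3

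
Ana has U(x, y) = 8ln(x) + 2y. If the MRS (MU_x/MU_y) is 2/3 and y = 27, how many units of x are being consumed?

MU_x = 8/x, MU_y = 2.
MRS = 8/x ÷ 2.
MRS depends only on x: 4/x = 2/3 ⇒ x = 4/(2/3) = 6.

x = 6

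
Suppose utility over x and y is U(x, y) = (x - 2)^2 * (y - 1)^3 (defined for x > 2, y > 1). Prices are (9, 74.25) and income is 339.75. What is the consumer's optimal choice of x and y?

x* = 13, y* = 3

MU_x = 2·(x−2)·(y−1)^3, MU_y = 3·(x−2)^2·(y−1)^2.
MRS = (2/3)·(y−1)/(x−2).
Tangency: set MRS = p_x/p_y = 9/74.25 = 4/33.
So (2/3)·(y − 1)/(x − 2) = 4/33, i.e. (y − 1) = (2/11)·(x − 2).
Rewrite the budget in excess-of-subsistence terms: 9·(x − 2) + 74.25·(y − 1) = 339.75 − 9·2 − 74.25·1 = 247.5.
Substituting, 22.5·(x − 2) = 247.5, so x − 2 = 11 and x* = 13.
Then y − 1 = (2/11)·11 = 2, so y* = 3.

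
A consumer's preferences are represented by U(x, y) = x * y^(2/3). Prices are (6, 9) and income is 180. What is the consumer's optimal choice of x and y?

x* = 18, y* = 8

MU_x = y^(2/3) and MU_y = 2/3·x·y^(-1/3).
MRS = MU_x/MU_y = (1.5)·y/x.
Tangency: set MRS = p_x/p_y = 6/9 = 2/3.
So (1.5)·y/x = 2/3, i.e. y = (4/9)·x.
Substitute into the budget 6·x + 9·y = 180: 10·x = 180, so x* = 18.
Then y* = (4/9)·18 = 8.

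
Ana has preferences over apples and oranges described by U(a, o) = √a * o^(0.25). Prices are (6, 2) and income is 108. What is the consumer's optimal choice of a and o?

a* = 12, o* = 18

MU_a = 0.5·a^(-0.5)·o^(0.25) and MU_o = 0.25·√a·o^(-0.75).
MRS = MU_a/MU_o = (2)·o/a.
Tangency: set MRS = p_a/p_o = 6/2 = 3.
So (2)·o/a = 3, i.e. o = 1.5·a.
Substitute into the budget 6·a + 2·o = 108: 9·a = 108, so a* = 12.
Then o* = 1.5·12 = 18.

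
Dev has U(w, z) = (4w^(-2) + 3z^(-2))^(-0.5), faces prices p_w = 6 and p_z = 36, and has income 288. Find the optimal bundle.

w* = 12, z* = 6

For CES with ρ = -2, MRS = (4/3)·(z/w)^3.
Tangency: set MRS = p_w/p_z = 6/36 = 1/6.
So (z/w)^3 = 0.125; taking the cube root, z/w = 0.5, i.e. z = 0.5·w.
Substitute into the budget 6·w + 36·z = 288: 24·w = 288, so w* = 12 and z* = 0.5·12 = 6.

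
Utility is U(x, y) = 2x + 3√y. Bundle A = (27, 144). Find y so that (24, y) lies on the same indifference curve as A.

U(27, 144) = 90.
Set U(24, y) = 90 and solve.
With x = 24: 3√y = 90 − 2·24 = 42, so √y = 14 and y = 196.
Check: U(24, 196) = 90.

y = 196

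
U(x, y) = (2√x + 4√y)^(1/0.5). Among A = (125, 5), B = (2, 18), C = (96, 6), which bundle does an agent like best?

Evaluate utility at each bundle:
U(A) = 980.000.
U(B) = 392.000.
U(C) = 864.000.
Highest utility is A, so A ≻ C ≻ B.

Bundle A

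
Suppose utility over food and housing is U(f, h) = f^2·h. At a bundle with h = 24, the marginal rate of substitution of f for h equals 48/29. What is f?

MU_f = 2·f·h and MU_h = f^2.
MRS = MU_f/MU_h = (2/1)·h/f.
Substitute h = 24: MRS = 48/f. Setting 48/f = 48/29 gives f = 48/(48/29) = 29.

f = 29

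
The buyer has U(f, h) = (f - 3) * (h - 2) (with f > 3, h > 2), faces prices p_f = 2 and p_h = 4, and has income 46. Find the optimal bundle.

f* = 11, h* = 6

MU_f = (h−2), MU_h = (f−3).
MRS = (h−2)/(f−3).
Tangency: set MRS = p_f/p_h = 2/4 = 0.5.
So (h − 2)/(f − 3) = 0.5, i.e. (h − 2) = 0.5·(f − 3).
Rewrite the budget in excess-of-subsistence terms: 2·(f − 3) + 4·(h − 2) = 46 − 2·3 − 4·2 = 32.
Substituting, 4·(f − 3) = 32, so f − 3 = 8 and f* = 11.
Then h − 2 = 0.5·8 = 4, so h* = 6.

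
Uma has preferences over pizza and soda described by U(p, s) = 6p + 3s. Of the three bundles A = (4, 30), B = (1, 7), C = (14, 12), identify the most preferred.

Evaluate utility at each bundle:
U(A) = 114.
U(B) = 27.
U(C) = 120.
Highest utility is C, so C ≻ A ≻ B.

Bundle C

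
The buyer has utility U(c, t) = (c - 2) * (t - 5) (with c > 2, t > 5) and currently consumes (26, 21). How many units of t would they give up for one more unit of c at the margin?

MRS = 2/3

MU_c = (t−5), MU_t = (c−2).
MRS = (t−5)/(c−2).
At (26, 21): MRS = 2/3.
The indifference curve has slope −2/3 at this bundle.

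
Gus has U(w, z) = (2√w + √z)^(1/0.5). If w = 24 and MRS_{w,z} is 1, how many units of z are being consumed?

For CES with ρ = 0.5, MRS = (2/1)·√(z/w).
Setting (2/1)·√(z/24) = 1 gives √(z/24) = 0.5, so z/24 = 0.25 and z = 6.

z = 6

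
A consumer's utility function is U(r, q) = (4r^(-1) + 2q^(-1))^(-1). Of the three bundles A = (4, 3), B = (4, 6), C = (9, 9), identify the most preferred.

Evaluate utility at each bundle:
U(A) = 0.600.
U(B) = 0.750.
U(C) = 1.500.
Highest utility is C, so C ≻ B ≻ A.

Bundle C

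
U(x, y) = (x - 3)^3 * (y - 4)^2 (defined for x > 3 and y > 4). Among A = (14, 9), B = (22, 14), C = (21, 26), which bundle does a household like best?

Bundle C

Evaluate utility at each bundle:
U(A) = 33275.
U(B) = 685900.
U(C) = 2822688.
Highest utility is C, so C ≻ B ≻ A.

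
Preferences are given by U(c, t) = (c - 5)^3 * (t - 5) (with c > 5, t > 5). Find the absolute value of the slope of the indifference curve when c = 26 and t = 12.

MRS = 1

MU_c = 3·(c−5)^2·(t−5), MU_t = (c−5)^3.
MRS = (3/1)·(t−5)/(c−5).
At (26, 12): MRS = 1.
So at (26, 12) the consumer would give up 1 units of t for one more unit of c.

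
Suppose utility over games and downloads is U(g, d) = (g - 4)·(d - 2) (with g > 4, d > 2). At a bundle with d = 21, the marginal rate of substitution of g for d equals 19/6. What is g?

MU_g = (d−2), MU_d = (g−4).
MRS = (d−2)/(g−4).
Substitute d = 21: MRS = 19/(g − 4). Setting this equal to 19/6 gives g − 4 = 19/(19/6) = 6, so g = 10.

g = 10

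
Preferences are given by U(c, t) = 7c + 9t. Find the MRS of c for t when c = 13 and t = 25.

MU_c = 7, MU_t = 9, so MRS = 7/9 at every bundle.
At (13, 25): MRS = 7/9.
So at (13, 25) the consumer would give up 7/9 units of t for one more unit of c.

MRS = 7/9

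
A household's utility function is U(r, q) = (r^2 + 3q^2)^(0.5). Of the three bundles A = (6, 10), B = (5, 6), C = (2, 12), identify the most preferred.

Bundle C

Evaluate utility at each bundle:
U(A) = 18.330.
U(B) = 11.533.
U(C) = 20.881.
Highest utility is C, so C ≻ A ≻ B.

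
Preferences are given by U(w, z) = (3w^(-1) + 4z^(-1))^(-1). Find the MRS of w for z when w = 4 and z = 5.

MRS = 75/64

For CES with ρ = -1, MRS = (3/4)·(z/w)^2.
At (4, 5): MRS = 75/64.
That is, one extra unit of w is worth 75/64 units of z at the margin.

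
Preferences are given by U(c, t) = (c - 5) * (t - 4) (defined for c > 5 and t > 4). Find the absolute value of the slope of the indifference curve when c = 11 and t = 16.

MU_c = (t−4), MU_t = (c−5).
MRS = (t−4)/(c−5).
At (11, 16): MRS = 2.
The indifference curve has slope −2 at this bundle.

MRS = 2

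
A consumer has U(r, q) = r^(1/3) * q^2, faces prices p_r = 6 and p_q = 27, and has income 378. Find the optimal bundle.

MU_r = 1/3·r^(-2/3)·q^2 and MU_q = 2·r^(1/3)·q.
MRS = MU_r/MU_q = (1/6)·q/r.
Tangency: set MRS = p_r/p_q = 6/27 = 2/9.
So (1/6)·q/r = 2/9, i.e. q = (4/3)·r.
Substitute into the budget 6·r + 27·q = 378: 42·r = 378, so r* = 9.
Then q* = (4/3)·9 = 12.

r* = 9, q* = 12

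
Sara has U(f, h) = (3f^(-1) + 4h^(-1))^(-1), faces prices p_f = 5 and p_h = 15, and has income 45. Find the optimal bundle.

f* = 3, h* = 2

For CES with ρ = -1, MRS = (3/4)·(h/f)^2.
Tangency: set MRS = p_f/p_h = 5/15 = 1/3.
So (h/f)^2 = 4/9; taking the square root, h/f = 2/3, i.e. h = (2/3)·f.
Substitute into the budget 5·f + 15·h = 45: 15·f = 45, so f* = 3 and h* = (2/3)·3 = 2.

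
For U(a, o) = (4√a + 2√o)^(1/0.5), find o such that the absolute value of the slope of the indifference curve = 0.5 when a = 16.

For CES with ρ = 0.5, MRS = (4/2)·√(o/a).
Setting (4/2)·√(o/16) = 0.5 gives √(o/16) = 0.25, so o/16 = 1/16 and o = 1.

o = 1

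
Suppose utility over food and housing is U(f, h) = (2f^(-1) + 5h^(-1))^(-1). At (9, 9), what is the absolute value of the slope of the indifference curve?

For CES with ρ = -1, MRS = (2/5)·(h/f)^2.
At (9, 9): MRS = 0.4.
So at (9, 9) the consumer would give up 0.4 units of h for one more unit of f.

MRS = 0.4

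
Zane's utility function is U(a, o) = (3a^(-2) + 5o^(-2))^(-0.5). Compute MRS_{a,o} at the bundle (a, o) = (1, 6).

MRS = 129.6

For CES with ρ = -2, MRS = (3/5)·(o/a)^3.
At (1, 6): MRS = 129.6.
That is, one extra unit of a is worth 129.6 units of o at the margin.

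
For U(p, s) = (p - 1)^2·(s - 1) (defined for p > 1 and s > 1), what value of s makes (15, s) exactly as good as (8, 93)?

U(8, 93) = 4508.
Set U(15, s) = 4508 and solve.
With p = 15: (15 − 1)^2 = 196, so (s − 1) = 4508/196 = 23.
So s = 1 + 23 = 24.
Check: U(15, 24) = 4508.

s = 24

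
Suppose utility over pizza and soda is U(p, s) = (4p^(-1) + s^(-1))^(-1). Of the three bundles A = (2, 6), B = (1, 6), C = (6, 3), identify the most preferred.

Bundle C

Evaluate utility at each bundle:
U(A) = 0.462.
U(B) = 0.240.
U(C) = 1.000.
Highest utility is C, so C ≻ A ≻ B.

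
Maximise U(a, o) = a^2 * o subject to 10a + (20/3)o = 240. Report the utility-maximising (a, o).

MU_a = 2·a·o and MU_o = a^2.
MRS = MU_a/MU_o = (2/1)·o/a.
Tangency: set MRS = p_a/p_o = 10/(20/3) = 1.5.
So (2/1)·o/a = 1.5, i.e. o = 0.75·a.
Substitute into the budget 10·a + (20/3)·o = 240: 15·a = 240, so a* = 16.
Then o* = 0.75·16 = 12.

a* = 16, o* = 12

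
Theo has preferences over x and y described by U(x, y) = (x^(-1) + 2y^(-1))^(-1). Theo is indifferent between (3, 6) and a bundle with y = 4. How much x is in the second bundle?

x = 6

U depends on (x, y) only through S = x^(-1) + 2y^(-1), so equal utility means equal S. At (3, 6): S = 2/3.
With y = 4: 2·4^(-1) = 0.5, so x^(-1) = 2/3 − 0.5 = 1/6.
Hence x = 1/(1/6) = 6.
Check: U(6, 4) = 1.5.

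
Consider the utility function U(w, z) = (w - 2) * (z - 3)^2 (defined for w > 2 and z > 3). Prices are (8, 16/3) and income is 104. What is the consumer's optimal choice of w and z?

w* = 5, z* = 12

MU_w = (z−3)^2, MU_z = 2·(w−2)·(z−3).
MRS = (1/2)·(z−3)/(w−2).
Tangency: set MRS = p_w/p_z = 8/(16/3) = 1.5.
So (1/2)·(z − 3)/(w − 2) = 1.5, i.e. (z − 3) = 3·(w − 2).
Rewrite the budget in excess-of-subsistence terms: 8·(w − 2) + (16/3)·(z − 3) = 104 − 8·2 − (16/3)·3 = 72.
Substituting, 24·(w − 2) = 72, so w − 2 = 3 and w* = 5.
Then z − 3 = 3·3 = 9, so z* = 12.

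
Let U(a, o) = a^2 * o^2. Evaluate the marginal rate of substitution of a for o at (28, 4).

MRS = 1/7

MU_a = 2·a·o^2 and MU_o = 2·a^2·o.
MRS = MU_a/MU_o = o/a.
At (28, 4): MRS = 1/7.
So at (28, 4) the consumer would give up 1/7 units of o for one more unit of a.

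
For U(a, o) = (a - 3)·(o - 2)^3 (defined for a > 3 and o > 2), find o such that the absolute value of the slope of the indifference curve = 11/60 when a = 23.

o = 13

MU_a = (o−2)^3, MU_o = 3·(a−3)·(o−2)^2.
MRS = (1/3)·(o−2)/(a−3).
Substitute a = 23: MRS = (o − 2)/60. Setting this equal to 11/60 gives o − 2 = (11/60)·60 = 11, so o = 13.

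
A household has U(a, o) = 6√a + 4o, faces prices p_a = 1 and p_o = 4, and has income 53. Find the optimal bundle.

a* = 9, o* = 11

MU_a = 6/(2√a), MU_o = 4.
MRS = 6/(2√a) ÷ 4.
Tangency: set MRS = p_a/p_o = 1/4 = 0.25.
MRS depends only on a: 0.75/√a = 0.25 ⇒ √a = 0.75/0.25 = 3 ⇒ a* = 9.
From the budget, 4·o = 53 − 1·9 = 44, so o* = 11.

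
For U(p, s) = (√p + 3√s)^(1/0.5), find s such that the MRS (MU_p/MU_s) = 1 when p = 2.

For CES with ρ = 0.5, MRS = (1/3)·√(s/p).
Setting (1/3)·√(s/2) = 1 gives √(s/2) = 3, so s/2 = 9 and s = 18.

s = 18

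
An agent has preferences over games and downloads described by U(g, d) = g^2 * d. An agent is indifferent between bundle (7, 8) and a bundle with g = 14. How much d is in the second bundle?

U(7, 8) = 392.
Set U(14, d) = 392 and solve.
With g = 14: 14^2 = 196, so d = 392/196 = 2.
Check: U(14, 2) = 392.

d = 2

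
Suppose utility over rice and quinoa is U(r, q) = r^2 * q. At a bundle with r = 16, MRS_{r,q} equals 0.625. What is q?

q = 5

MU_r = 2·r·q and MU_q = r^2.
MRS = MU_r/MU_q = (2/1)·q/r.
Substitute r = 16: MRS = q/8. Setting q/8 = 0.625 gives q = 0.625·8 = 5.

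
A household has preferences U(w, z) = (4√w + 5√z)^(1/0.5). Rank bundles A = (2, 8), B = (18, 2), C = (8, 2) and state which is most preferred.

Evaluate utility at each bundle:
U(A) = 392.000.
U(B) = 578.000.
U(C) = 338.000.
Highest utility is B, so B ≻ A ≻ C.

Bundle B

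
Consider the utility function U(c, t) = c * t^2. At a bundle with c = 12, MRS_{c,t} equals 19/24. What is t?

MU_c = t^2 and MU_t = 2·c·t.
MRS = MU_c/MU_t = (1/2)·t/c.
Substitute c = 12: MRS = t/24. Setting t/24 = 19/24 gives t = (19/24)·24 = 19.

t = 19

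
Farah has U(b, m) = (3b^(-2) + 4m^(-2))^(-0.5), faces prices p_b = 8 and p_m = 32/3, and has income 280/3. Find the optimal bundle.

b* = 5, m* = 5

For CES with ρ = -2, MRS = (3/4)·(m/b)^3.
Tangency: set MRS = p_b/p_m = 8/(32/3) = 0.75.
So (m/b)^3 = 1; taking the cube root, m/b = 1, i.e. m = b.
Substitute into the budget 8·b + (32/3)·m = 280/3: (56/3)·b = 280/3, so b* = 5 and m* = 5.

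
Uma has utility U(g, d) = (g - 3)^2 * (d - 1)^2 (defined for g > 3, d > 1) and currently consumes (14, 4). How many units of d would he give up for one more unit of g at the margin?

MU_g = 2·(g−3)·(d−1)^2, MU_d = 2·(g−3)^2·(d−1).
MRS = (d−1)/(g−3).
At (14, 4): MRS = 3/11.
That is, one extra unit of g is worth 3/11 units of d at the margin.

MRS = 3/11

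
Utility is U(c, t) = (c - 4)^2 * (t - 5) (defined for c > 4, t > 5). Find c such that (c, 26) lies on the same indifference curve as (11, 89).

c = 18

U(11, 89) = 4116.
Set U(c, 26) = 4116 and solve.
With t = 26: (26 − 5) = 21, so (c − 4)^2 = 4116/21 = 196.
Taking the square root (with c > 4): c − 4 = 14, so c = 18.
Check: U(18, 26) = 4116.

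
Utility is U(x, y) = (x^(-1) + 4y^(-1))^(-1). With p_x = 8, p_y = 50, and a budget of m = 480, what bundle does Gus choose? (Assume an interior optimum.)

For CES with ρ = -1, MRS = (1/4)·(y/x)^2.
Tangency: set MRS = p_x/p_y = 8/50 = 4/25.
So (y/x)^2 = 16/25; taking the square root, y/x = 0.8, i.e. y = 0.8·x.
Substitute into the budget 8·x + 50·y = 480: 48·x = 480, so x* = 10 and y* = 0.8·10 = 8.

x* = 10, y* = 8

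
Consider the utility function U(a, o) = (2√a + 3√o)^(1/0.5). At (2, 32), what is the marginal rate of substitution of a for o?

MRS = 8/3

For CES with ρ = 0.5, MRS = (2/3)·√(o/a).
At (2, 32): MRS = 8/3.
So at (2, 32) the consumer would give up 8/3 units of o for one more unit of a.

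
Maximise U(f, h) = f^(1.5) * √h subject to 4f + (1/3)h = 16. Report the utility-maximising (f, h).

f* = 3, h* = 12

MU_f = 1.5·√f·√h and MU_h = 0.5·f^(1.5)·h^(-0.5).
MRS = MU_f/MU_h = (3)·h/f.
Tangency: set MRS = p_f/p_h = 4/(1/3) = 12.
So (3)·h/f = 12, i.e. h = 4·f.
Substitute into the budget 4·f + (1/3)·h = 16: (16/3)·f = 16, so f* = 3.
Then h* = 4·3 = 12.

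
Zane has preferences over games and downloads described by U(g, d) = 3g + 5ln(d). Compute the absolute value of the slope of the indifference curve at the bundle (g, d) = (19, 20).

MRS = 12

MU_g = 3, MU_d = 5/d.
MRS = 3 ÷ (5/d).
At (19, 20): MRS = 12.
That is, one extra unit of g is worth 12 units of d at the margin.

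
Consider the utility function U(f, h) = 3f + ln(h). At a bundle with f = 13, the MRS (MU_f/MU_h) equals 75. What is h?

h = 25

MU_f = 3, MU_h = 1/h.
MRS = 3 ÷ (1/h).
MRS depends only on h: 3·h = 75 ⇒ h = 75/3 = 25.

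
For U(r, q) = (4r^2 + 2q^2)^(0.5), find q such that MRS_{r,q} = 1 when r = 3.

For CES with ρ = 2, MRS = (4/2)·(q/r)^(-1).
Setting (4/2)·(q/3)^(-1) = 1 gives (q/3)^(-1) = 0.5, so q/3 = 2 and q = 6.

q = 6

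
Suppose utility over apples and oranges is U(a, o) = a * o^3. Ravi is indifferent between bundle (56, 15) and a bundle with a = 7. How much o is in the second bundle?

o = 30

U(56, 15) = 189000.
Set U(7, o) = 189000 and solve.
With a = 7: o^3 = 189000/7 = 27000; taking the cube root, o = 30.
Check: U(7, 30) = 189000.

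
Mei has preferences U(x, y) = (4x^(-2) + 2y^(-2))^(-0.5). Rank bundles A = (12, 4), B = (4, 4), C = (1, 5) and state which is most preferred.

Bundle A

Evaluate utility at each bundle:
U(A) = 2.558.
U(B) = 1.633.
U(C) = 0.495.
Highest utility is A, so A ≻ B ≻ C.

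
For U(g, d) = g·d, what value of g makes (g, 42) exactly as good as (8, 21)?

U(8, 21) = 168.
Set U(g, 42) = 168 and solve.
With d = 42: g = 168/42 = 4.
Check: U(4, 42) = 168.

g = 4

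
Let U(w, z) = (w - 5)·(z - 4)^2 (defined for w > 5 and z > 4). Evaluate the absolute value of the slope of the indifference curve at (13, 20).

MRS = 1

MU_w = (z−4)^2, MU_z = 2·(w−5)·(z−4).
MRS = (1/2)·(z−4)/(w−5).
At (13, 20): MRS = 1.
The indifference curve has slope −1 at this bundle.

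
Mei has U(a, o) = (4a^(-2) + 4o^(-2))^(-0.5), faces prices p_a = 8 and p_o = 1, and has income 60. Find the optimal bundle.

For CES with ρ = -2, MRS = (o/a)^3.
Tangency: set MRS = p_a/p_o = 8/1 = 8.
So (o/a)^3 = 8; taking the cube root, o/a = 2, i.e. o = 2·a.
Substitute into the budget 8·a + 1·o = 60: 10·a = 60, so a* = 6 and o* = 2·6 = 12.

a* = 6, o* = 12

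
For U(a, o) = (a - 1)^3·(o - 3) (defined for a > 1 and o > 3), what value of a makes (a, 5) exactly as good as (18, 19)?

a = 35

U(18, 19) = 78608.
Set U(a, 5) = 78608 and solve.
With o = 5: (5 − 3) = 2, so (a − 1)^3 = 78608/2 = 39304.
Taking the cube root (with a > 1): a − 1 = 34, so a = 35.
Check: U(35, 5) = 78608.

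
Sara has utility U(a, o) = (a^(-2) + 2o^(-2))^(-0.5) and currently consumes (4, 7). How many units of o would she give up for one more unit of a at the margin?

MRS = 343/128

For CES with ρ = -2, MRS = (1/2)·(o/a)^3.
At (4, 7): MRS = 343/128.
That is, one extra unit of a is worth 343/128 units of o at the margin.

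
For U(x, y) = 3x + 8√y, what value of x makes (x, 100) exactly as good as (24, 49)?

x = 16

U(24, 49) = 128.
Set U(x, 100) = 128 and solve.
With y = 100: √100 = 10, so 3x = 128 − 8·10 = 48 and x = 16.
Check: U(16, 100) = 128.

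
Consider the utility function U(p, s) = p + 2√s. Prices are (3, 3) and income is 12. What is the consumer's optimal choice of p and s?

p* = 3, s* = 1

MU_p = 1, MU_s = 2/(2√s).
MRS = 1 ÷ (2/(2√s)).
Tangency: set MRS = p_p/p_s = 3/3 = 1.
MRS depends only on s: √s = 1 ⇒ √s = 1 ⇒ s* = 1.
From the budget, 3·p = 12 − 3·1 = 9, so p* = 3.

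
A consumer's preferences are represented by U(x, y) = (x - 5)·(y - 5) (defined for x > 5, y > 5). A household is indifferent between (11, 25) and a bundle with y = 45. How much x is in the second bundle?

x = 8

U(11, 25) = 120.
Set U(x, 45) = 120 and solve.
With y = 45: (45 − 5) = 40, so (x − 5) = 120/40 = 3.
So x = 5 + 3 = 8.
Check: U(8, 45) = 120.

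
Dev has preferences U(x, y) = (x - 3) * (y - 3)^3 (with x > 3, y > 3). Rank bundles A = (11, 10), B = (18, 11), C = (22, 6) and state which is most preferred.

Evaluate utility at each bundle:
U(A) = 2744.
U(B) = 7680.
U(C) = 513.
Highest utility is B, so B ≻ A ≻ C.

Bundle B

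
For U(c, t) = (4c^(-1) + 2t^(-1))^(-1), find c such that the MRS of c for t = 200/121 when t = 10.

c = 11

For CES with ρ = -1, MRS = (4/2)·(t/c)^2.
Setting (4/2)·(10/c)^2 = 200/121 gives (10/c)^2 = 100/121, so 10/c = 10/11 and c = 11.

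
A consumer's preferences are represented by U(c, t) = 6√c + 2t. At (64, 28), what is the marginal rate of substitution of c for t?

MRS = 3/16

MU_c = 6/(2√c), MU_t = 2.
MRS = 6/(2√c) ÷ 2.
At (64, 28): MRS = 3/16.
That is, one extra unit of c is worth 3/16 units of t at the margin.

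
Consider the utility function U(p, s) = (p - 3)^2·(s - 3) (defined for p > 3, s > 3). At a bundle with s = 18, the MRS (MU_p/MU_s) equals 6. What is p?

MU_p = 2·(p−3)·(s−3), MU_s = (p−3)^2.
MRS = (2/1)·(s−3)/(p−3).
Substitute s = 18: MRS = 30/(p − 3). Setting this equal to 6 gives p − 3 = 30/6 = 5, so p = 8.

p = 8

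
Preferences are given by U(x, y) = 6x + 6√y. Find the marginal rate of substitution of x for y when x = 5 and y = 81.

MRS = 18

MU_x = 6, MU_y = 6/(2√y).
MRS = 6 ÷ (6/(2√y)).
At (5, 81): MRS = 18.
That is, one extra unit of x is worth 18 units of y at the margin.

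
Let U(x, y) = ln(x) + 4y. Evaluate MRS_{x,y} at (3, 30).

MU_x = 1/x, MU_y = 4.
MRS = 1/x ÷ 4.
At (3, 30): MRS = 1/12.
So at (3, 30) the consumer would give up 1/12 units of y for one more unit of x.

MRS = 1/12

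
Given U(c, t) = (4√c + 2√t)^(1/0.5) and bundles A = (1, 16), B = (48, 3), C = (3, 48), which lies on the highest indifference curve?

Evaluate utility at each bundle:
U(A) = 144.000.
U(B) = 972.000.
U(C) = 432.000.
Highest utility is B, so B ≻ C ≻ A.

Bundle B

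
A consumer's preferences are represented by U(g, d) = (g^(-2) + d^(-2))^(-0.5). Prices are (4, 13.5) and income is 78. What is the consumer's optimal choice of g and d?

g* = 6, d* = 4

For CES with ρ = -2, MRS = (d/g)^3.
Tangency: set MRS = p_g/p_d = 4/13.5 = 8/27.
So (d/g)^3 = 8/27; taking the cube root, d/g = 2/3, i.e. d = (2/3)·g.
Substitute into the budget 4·g + 13.5·d = 78: 13·g = 78, so g* = 6 and d* = (2/3)·6 = 4.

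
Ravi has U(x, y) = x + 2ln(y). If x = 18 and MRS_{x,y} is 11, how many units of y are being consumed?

y = 22

MU_x = 1, MU_y = 2/y.
MRS = 1 ÷ (2/y).
MRS depends only on y: 0.5·y = 11 ⇒ y = 11/0.5 = 22.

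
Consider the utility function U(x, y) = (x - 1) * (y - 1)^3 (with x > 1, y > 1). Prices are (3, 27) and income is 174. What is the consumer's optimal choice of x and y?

MU_x = (y−1)^3, MU_y = 3·(x−1)·(y−1)^2.
MRS = (1/3)·(y−1)/(x−1).
Tangency: set MRS = p_x/p_y = 3/27 = 1/9.
So (1/3)·(y − 1)/(x − 1) = 1/9, i.e. (y − 1) = (1/3)·(x − 1).
Rewrite the budget in excess-of-subsistence terms: 3·(x − 1) + 27·(y − 1) = 174 − 3·1 − 27·1 = 144.
Substituting, 12·(x − 1) = 144, so x − 1 = 12 and x* = 13.
Then y − 1 = (1/3)·12 = 4, so y* = 5.

x* = 13, y* = 5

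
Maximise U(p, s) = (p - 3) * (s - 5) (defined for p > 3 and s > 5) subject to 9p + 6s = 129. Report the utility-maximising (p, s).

p* = 7, s* = 11

MU_p = (s−5), MU_s = (p−3).
MRS = (s−5)/(p−3).
Tangency: set MRS = p_p/p_s = 9/6 = 1.5.
So (s − 5)/(p − 3) = 1.5, i.e. (s − 5) = 1.5·(p − 3).
Rewrite the budget in excess-of-subsistence terms: 9·(p − 3) + 6·(s − 5) = 129 − 9·3 − 6·5 = 72.
Substituting, 18·(p − 3) = 72, so p − 3 = 4 and p* = 7.
Then s − 5 = 1.5·4 = 6, so s* = 11.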